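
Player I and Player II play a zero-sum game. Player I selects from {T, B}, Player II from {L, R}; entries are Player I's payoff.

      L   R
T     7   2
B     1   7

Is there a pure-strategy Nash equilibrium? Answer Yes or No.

No

Row minima: T → 2, B → 1; maximin = 2.
Column maxima: L → 7, R → 7; minimax = 7.
2 ≠ 7, so no pure-strategy equilibrium exists.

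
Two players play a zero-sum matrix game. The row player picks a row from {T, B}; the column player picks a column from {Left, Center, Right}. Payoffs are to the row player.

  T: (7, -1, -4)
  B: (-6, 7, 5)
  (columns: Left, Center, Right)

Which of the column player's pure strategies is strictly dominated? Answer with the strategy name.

Center

Right holds the row player's payoff strictly below Center in every row: -4 < -1, 5 < 7.
So Center is strictly dominated for the column player.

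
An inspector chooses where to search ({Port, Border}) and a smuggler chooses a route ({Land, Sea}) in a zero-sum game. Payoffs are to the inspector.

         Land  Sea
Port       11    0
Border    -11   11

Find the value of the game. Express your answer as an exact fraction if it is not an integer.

11/3

Row minima: Port → 0, Border → -11; maximin = 0.
Column maxima: Land → 11, Sea → 11; minimax = 11.
0 ≠ 11, so there is no saddle point; optimal play is mixed.
Let the inspector play Port with probability p. Expected payoff against Land: 11p + (-11)(1−p) = 22p − 11; against Sea: 0p + 11(1−p) = −11p + 11.
Setting these equal: 22p − 11 = −11p + 11 ⇒ 33p = 22 ⇒ p = 2/3, and the value is (22)·(2/3) − 11 = 11/3.
For the smuggler: with q = P(Land), equating Port's and Border's payoffs gives 11q = −22q + 11 ⇒ q = 1/3.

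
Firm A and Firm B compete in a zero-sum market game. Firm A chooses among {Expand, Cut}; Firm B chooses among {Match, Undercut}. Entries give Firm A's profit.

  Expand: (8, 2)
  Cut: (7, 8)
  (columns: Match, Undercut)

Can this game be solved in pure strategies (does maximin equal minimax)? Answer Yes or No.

No

Row minima: Expand → 2, Cut → 7; maximin = 7.
Column maxima: Match → 8, Undercut → 8; minimax = 8.
7 ≠ 8, so no pure-strategy equilibrium exists.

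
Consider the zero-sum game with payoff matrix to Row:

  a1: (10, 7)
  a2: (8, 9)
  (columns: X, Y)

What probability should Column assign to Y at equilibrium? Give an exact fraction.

1/2

Row minima: a1 → 7, a2 → 8; maximin = 8.
Column maxima: X → 10, Y → 9; minimax = 9.
8 ≠ 9, so there is no saddle point; optimal play is mixed.
Let Row play a1 with probability p. Expected payoff against X: 10p + 8(1−p) = 2p + 8; against Y: 7p + 9(1−p) = −2p + 9.
Setting these equal: 2p + 8 = −2p + 9 ⇒ 4p = 1 ⇒ p = 1/4, and the value is (2)·(1/4) + 8 = 17/2.
For Column: with q = P(X), equating a1's and a2's payoffs gives 3q + 7 = −q + 9 ⇒ q = 1/2.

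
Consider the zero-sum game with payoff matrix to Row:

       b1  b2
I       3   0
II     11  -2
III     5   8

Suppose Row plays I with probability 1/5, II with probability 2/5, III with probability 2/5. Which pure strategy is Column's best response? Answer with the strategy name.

If Column plays b1, Row's expected payoff is (1/5)·3 + (2/5)·11 + (2/5)·5 = 7.
If Column plays b2, Row's expected payoff is (1/5)·0 + (2/5)·(-2) + (2/5)·8 = 12/5.
Column minimizes Row's payoff; the smallest is 12/5, so the best response is b2.

b2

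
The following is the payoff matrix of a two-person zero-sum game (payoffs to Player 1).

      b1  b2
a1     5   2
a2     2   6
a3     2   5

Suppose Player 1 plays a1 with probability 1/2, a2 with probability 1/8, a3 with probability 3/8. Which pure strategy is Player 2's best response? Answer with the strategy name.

b1

If Player 2 plays b1, Player 1's expected payoff is (1/2)·5 + (1/8)·2 + (3/8)·2 = 7/2.
If Player 2 plays b2, Player 1's expected payoff is (1/2)·2 + (1/8)·6 + (3/8)·5 = 29/8.
Player 2 minimizes Player 1's payoff; the smallest is 7/2, so the best response is b1.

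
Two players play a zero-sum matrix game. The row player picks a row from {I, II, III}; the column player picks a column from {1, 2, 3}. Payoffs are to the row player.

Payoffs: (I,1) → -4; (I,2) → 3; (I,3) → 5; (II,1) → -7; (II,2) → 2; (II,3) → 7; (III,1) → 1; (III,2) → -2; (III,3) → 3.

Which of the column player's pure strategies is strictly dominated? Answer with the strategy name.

1 holds the row player's payoff strictly below 3 in every row: -4 < 5, -7 < 7, 1 < 3.
So 3 is strictly dominated for the column player.

3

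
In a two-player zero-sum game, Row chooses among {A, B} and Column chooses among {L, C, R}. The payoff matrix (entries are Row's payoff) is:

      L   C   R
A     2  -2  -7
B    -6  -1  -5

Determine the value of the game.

-26/5

Row minima: A → -7, B → -6; maximin = -6.
Column maxima: L → 2, C → -1, R → -5; minimax = -5.
-6 ≠ -5, so there is no saddle point; optimal play is mixed.
C is strictly dominated by R (it gives Row strictly more in every row), so Column never plays it.
On the remaining 2×2 (A, B vs L, R):
Let Row play A with probability p. Expected payoff against L: 2p + (-6)(1−p) = 8p − 6; against R: (-7)p + (-5)(1−p) = −2p − 5.
Setting these equal: 8p − 6 = −2p − 5 ⇒ 10p = 1 ⇒ p = 1/10, and the value is (8)·(1/10) − 6 = -26/5.
For Column: with q = P(L), equating A's and B's payoffs gives 9q − 7 = −q − 5 ⇒ q = 1/5.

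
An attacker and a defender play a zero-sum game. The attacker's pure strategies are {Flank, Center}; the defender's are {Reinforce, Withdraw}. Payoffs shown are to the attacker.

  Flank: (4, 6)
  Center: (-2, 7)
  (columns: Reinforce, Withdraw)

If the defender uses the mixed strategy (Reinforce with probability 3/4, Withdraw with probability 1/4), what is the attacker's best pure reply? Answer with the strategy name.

Flank

Expected payoff of Flank: (3/4)·4 + (1/4)·6 = 9/2.
Expected payoff of Center: (3/4)·(-2) + (1/4)·7 = 1/4.
The largest is 9/2, so the attacker's best response is Flank.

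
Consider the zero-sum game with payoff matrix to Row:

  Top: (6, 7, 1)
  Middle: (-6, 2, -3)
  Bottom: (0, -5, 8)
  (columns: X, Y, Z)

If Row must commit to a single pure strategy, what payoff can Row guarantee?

Row minima: Top → 1, Middle → -6, Bottom → -5.
The best of these is 1.

1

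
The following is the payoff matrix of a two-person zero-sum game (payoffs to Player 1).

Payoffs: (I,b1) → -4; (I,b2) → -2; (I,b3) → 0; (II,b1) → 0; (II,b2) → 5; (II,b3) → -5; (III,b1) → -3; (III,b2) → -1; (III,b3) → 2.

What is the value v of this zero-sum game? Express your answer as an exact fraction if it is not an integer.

Row minima: I → -4, II → -5, III → -3; maximin = -3.
Column maxima: b1 → 0, b2 → 5, b3 → 2; minimax = 0.
-3 ≠ 0, so there is no saddle point; optimal play is mixed.
I is strictly dominated by III, so Player 1 never plays it.
b2 is strictly dominated by b1 (it gives Player 1 strictly more in every row), so Player 2 never plays it.
On the remaining 2×2 (II, III vs b1, b3):
Let Player 1 play II with probability p. Expected payoff against b1: 0p + (-3)(1−p) = 3p − 3; against b3: (-5)p + 2(1−p) = −7p + 2.
Setting these equal: 3p − 3 = −7p + 2 ⇒ 10p = 5 ⇒ p = 1/2, and the value is (3)·(1/2) − 3 = -3/2.
For Player 2: with q = P(b1), equating II's and III's payoffs gives 5q − 5 = −5q + 2 ⇒ q = 7/10.

-3/2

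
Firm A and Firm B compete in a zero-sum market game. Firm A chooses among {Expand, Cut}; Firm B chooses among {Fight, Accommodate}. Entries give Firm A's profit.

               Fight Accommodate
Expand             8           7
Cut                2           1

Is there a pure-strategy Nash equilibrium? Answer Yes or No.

Yes

Row minima: Expand → 7, Cut → 1; maximin = 7.
Column maxima: Fight → 8, Accommodate → 7; minimax = 7.
maximin = minimax = 7, so a saddle point exists.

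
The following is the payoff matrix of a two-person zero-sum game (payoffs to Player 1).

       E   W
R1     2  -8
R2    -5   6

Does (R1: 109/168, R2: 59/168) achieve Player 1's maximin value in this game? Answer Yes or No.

Against E this mix gives (109/168)·2 + (59/168)·(-5) = -11/24.
Against W this mix gives (109/168)·(-8) + (59/168)·6 = -37/12.
Player 2 will play W, holding Player 1 to -37/12. Shifting weight toward the row that does better against W would raise this floor (the equalizing mix achieves -4/3 against both W and E), so the proposed strategy is not optimal.

No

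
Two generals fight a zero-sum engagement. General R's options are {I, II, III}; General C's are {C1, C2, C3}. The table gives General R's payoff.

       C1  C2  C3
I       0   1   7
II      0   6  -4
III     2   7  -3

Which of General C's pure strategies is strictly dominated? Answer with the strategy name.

C1 holds General R's payoff strictly below C2 in every row: 0 < 1, 0 < 6, 2 < 7.
So C2 is strictly dominated for General C.

C2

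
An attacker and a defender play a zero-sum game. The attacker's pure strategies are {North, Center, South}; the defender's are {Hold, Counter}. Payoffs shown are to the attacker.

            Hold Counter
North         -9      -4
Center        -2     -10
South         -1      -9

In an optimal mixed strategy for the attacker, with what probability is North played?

Row minima: North → -9, Center → -10, South → -9; maximin = -9.
Column maxima: Hold → -1, Counter → -4; minimax = -4.
-9 ≠ -4, so there is no saddle point; optimal play is mixed.
Center is strictly dominated by South, so the attacker never plays it.
On the remaining 2×2 (North, South vs Hold, Counter):
Let the attacker play North with probability p. Expected payoff against Hold: (-9)p + (-1)(1−p) = −8p − 1; against Counter: (-4)p + (-9)(1−p) = 5p − 9.
Setting these equal: −8p − 1 = 5p − 9 ⇒ −13p = -8 ⇒ p = 8/13, and the value is (-8)·(8/13) − 1 = -77/13.
For the defender: with q = P(Hold), equating North's and South's payoffs gives −5q − 4 = 8q − 9 ⇒ q = 5/13.

8/13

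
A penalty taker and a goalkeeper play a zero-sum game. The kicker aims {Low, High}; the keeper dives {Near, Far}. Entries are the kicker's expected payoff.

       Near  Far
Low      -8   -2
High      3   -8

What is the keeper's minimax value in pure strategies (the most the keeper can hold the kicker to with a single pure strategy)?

-2

Column maxima: Near → 3, Far → -2.
The smallest of these is -2.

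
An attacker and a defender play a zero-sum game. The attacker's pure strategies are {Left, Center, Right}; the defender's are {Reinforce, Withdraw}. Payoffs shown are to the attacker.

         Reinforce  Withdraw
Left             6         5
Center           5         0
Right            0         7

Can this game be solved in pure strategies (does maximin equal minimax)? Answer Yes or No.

Row minima: Left → 5, Center → 0, Right → 0; maximin = 5.
Column maxima: Reinforce → 6, Withdraw → 7; minimax = 6.
5 ≠ 6, so no pure-strategy equilibrium exists.

No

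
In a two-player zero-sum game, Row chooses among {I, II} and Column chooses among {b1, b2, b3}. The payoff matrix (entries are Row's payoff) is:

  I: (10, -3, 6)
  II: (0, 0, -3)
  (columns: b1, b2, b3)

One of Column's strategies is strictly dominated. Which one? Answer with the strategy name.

b1

b3 holds Row's payoff strictly below b1 in every row: 6 < 10, -3 < 0.
So b1 is strictly dominated for Column.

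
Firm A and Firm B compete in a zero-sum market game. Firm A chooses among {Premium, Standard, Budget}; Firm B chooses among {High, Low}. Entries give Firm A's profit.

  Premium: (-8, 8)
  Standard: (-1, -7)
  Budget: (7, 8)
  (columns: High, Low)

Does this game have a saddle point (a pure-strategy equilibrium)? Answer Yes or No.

Row minima: Premium → -8, Standard → -7, Budget → 7; maximin = 7.
Column maxima: High → 7, Low → 8; minimax = 7.
maximin = minimax = 7, so a saddle point exists.

Yes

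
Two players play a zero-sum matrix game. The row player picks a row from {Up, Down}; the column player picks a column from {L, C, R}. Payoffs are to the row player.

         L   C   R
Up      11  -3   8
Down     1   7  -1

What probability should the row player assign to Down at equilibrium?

Row minima: Up → -3, Down → -1; maximin = -1.
Column maxima: L → 11, C → 7, R → 8; minimax = 7.
-1 ≠ 7, so there is no saddle point; optimal play is mixed.
L is strictly dominated by R (it gives the row player strictly more in every row), so the column player never plays it.
On the remaining 2×2 (Up, Down vs C, R):
Let the row player play Up with probability p. Expected payoff against C: (-3)p + 7(1−p) = −10p + 7; against R: 8p + (-1)(1−p) = 9p − 1.
Setting these equal: −10p + 7 = 9p − 1 ⇒ −19p = -8 ⇒ p = 8/19, and the value is (-10)·(8/19) + 7 = 53/19.
For the column player: with q = P(C), equating Up's and Down's payoffs gives −11q + 8 = 8q − 1 ⇒ q = 9/19.

11/19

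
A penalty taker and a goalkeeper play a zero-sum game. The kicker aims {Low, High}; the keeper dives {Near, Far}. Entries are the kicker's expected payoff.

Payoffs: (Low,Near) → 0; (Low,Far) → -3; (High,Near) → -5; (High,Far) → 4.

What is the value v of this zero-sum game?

Row minima: Low → -3, High → -5; maximin = -3.
Column maxima: Near → 0, Far → 4; minimax = 0.
-3 ≠ 0, so there is no saddle point; optimal play is mixed.
Let the kicker play Low with probability p. Expected payoff against Near: 0p + (-5)(1−p) = 5p − 5; against Far: (-3)p + 4(1−p) = −7p + 4.
Setting these equal: 5p − 5 = −7p + 4 ⇒ 12p = 9 ⇒ p = 3/4, and the value is (5)·(3/4) − 5 = -5/4.
For the keeper: with q = P(Near), equating Low's and High's payoffs gives 3q − 3 = −9q + 4 ⇒ q = 7/12.

-5/4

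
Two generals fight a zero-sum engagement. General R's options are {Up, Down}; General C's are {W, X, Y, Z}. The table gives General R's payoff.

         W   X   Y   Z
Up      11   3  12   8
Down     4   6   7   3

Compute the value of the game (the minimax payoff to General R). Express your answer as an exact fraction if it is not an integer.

39/8

Row minima: Up → 3, Down → 3; maximin = 3.
Column maxima: W → 11, X → 6, Y → 12, Z → 8; minimax = 6.
3 ≠ 6, so there is no saddle point; optimal play is mixed.
W is strictly dominated by Z (it gives General R strictly more in every row), so General C never plays it.
Y is strictly dominated by X (it gives General R strictly more in every row), so General C never plays it.
On the remaining 2×2 (Up, Down vs X, Z):
Let General R play Up with probability p. Expected payoff against X: 3p + 6(1−p) = −3p + 6; against Z: 8p + 3(1−p) = 5p + 3.
Setting these equal: −3p + 6 = 5p + 3 ⇒ −8p = -3 ⇒ p = 3/8, and the value is (-3)·(3/8) + 6 = 39/8.
For General C: with q = P(X), equating Up's and Down's payoffs gives −5q + 8 = 3q + 3 ⇒ q = 5/8.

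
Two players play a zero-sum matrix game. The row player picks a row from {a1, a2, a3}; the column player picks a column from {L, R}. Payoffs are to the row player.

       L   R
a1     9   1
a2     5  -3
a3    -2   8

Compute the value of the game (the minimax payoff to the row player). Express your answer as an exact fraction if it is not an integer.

37/9

Row minima: a1 → 1, a2 → -3, a3 → -2; maximin = 1.
Column maxima: L → 9, R → 8; minimax = 8.
1 ≠ 8, so there is no saddle point; optimal play is mixed.
a2 is strictly dominated by a1, so the row player never plays it.
On the remaining 2×2 (a1, a3 vs L, R):
Let the row player play a1 with probability p. Expected payoff against L: 9p + (-2)(1−p) = 11p − 2; against R: 1p + 8(1−p) = −7p + 8.
Setting these equal: 11p − 2 = −7p + 8 ⇒ 18p = 10 ⇒ p = 5/9, and the value is (11)·(5/9) − 2 = 37/9.
For the column player: with q = P(L), equating a1's and a3's payoffs gives 8q + 1 = −10q + 8 ⇒ q = 7/18.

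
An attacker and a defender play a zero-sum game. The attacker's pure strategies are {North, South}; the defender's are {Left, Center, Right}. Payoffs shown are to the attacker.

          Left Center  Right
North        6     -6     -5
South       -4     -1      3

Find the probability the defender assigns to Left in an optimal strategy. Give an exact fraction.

1/3

Row minima: North → -6, South → -4; maximin = -4.
Column maxima: Left → 6, Center → -1, Right → 3; minimax = -1.
-4 ≠ -1, so there is no saddle point; optimal play is mixed.
Right is strictly dominated by Center (it gives the attacker strictly more in every row), so the defender never plays it.
On the remaining 2×2 (North, South vs Left, Center):
Let the attacker play North with probability p. Expected payoff against Left: 6p + (-4)(1−p) = 10p − 4; against Center: (-6)p + (-1)(1−p) = −5p − 1.
Setting these equal: 10p − 4 = −5p − 1 ⇒ 15p = 3 ⇒ p = 1/5, and the value is (10)·(1/5) − 4 = -2.
For the defender: with q = P(Left), equating North's and South's payoffs gives 12q − 6 = −3q − 1 ⇒ q = 1/3.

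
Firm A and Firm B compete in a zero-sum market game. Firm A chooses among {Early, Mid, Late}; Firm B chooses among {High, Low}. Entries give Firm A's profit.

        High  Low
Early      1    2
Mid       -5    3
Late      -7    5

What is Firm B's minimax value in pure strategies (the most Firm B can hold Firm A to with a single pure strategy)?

Column maxima: High → 1, Low → 5.
The smallest of these is 1.

1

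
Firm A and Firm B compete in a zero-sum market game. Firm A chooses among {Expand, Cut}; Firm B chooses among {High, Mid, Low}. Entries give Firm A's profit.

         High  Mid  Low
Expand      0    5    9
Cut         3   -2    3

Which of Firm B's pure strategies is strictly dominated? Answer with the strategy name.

Low

Mid holds Firm A's payoff strictly below Low in every row: 5 < 9, -2 < 3.
So Low is strictly dominated for Firm B.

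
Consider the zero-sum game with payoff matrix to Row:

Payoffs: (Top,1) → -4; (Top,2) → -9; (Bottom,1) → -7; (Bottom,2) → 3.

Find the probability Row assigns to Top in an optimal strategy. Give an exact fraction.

2/3

Row minima: Top → -9, Bottom → -7; maximin = -7.
Column maxima: 1 → -4, 2 → 3; minimax = -4.
-7 ≠ -4, so there is no saddle point; optimal play is mixed.
Let Row play Top with probability p. Expected payoff against 1: (-4)p + (-7)(1−p) = 3p − 7; against 2: (-9)p + 3(1−p) = −12p + 3.
Setting these equal: 3p − 7 = −12p + 3 ⇒ 15p = 10 ⇒ p = 2/3, and the value is (3)·(2/3) − 7 = -5.
For Column: with q = P(1), equating Top's and Bottom's payoffs gives 5q − 9 = −10q + 3 ⇒ q = 4/5.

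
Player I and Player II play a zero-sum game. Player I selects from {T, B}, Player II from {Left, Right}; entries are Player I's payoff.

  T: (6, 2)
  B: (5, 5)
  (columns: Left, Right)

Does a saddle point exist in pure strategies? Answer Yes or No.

Yes

Row minima: T → 2, B → 5; maximin = 5.
Column maxima: Left → 6, Right → 5; minimax = 5.
maximin = minimax = 5, so a saddle point exists.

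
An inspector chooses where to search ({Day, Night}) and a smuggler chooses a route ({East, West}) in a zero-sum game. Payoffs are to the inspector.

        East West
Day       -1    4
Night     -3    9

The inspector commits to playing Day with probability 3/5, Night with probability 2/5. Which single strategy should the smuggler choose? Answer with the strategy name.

East

If the smuggler plays East, the inspector's expected payoff is (3/5)·(-1) + (2/5)·(-3) = -9/5.
If the smuggler plays West, the inspector's expected payoff is (3/5)·4 + (2/5)·9 = 6.
The smuggler minimizes the inspector's payoff; the smallest is -9/5, so the best response is East.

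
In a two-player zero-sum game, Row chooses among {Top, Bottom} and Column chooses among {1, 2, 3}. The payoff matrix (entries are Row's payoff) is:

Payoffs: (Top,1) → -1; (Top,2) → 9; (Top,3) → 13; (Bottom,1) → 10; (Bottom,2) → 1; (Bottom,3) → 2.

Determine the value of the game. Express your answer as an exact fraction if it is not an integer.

Row minima: Top → -1, Bottom → 1; maximin = 1.
Column maxima: 1 → 10, 2 → 9, 3 → 13; minimax = 9.
1 ≠ 9, so there is no saddle point; optimal play is mixed.
3 is strictly dominated by 2 (it gives Row strictly more in every row), so Column never plays it.
On the remaining 2×2 (Top, Bottom vs 1, 2):
Let Row play Top with probability p. Expected payoff against 1: (-1)p + 10(1−p) = −11p + 10; against 2: 9p + 1(1−p) = 8p + 1.
Setting these equal: −11p + 10 = 8p + 1 ⇒ −19p = -9 ⇒ p = 9/19, and the value is (-11)·(9/19) + 10 = 91/19.
For Column: with q = P(1), equating Top's and Bottom's payoffs gives −10q + 9 = 9q + 1 ⇒ q = 8/19.

91/19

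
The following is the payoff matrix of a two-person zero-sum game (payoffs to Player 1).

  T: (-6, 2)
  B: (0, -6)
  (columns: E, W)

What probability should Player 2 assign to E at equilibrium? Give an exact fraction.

4/7

Row minima: T → -6, B → -6; maximin = -6.
Column maxima: E → 0, W → 2; minimax = 0.
-6 ≠ 0, so there is no saddle point; optimal play is mixed.
Let Player 1 play T with probability p. Expected payoff against E: (-6)p + 0(1−p) = −6p; against W: 2p + (-6)(1−p) = 8p − 6.
Setting these equal: −6p = 8p − 6 ⇒ −14p = -6 ⇒ p = 3/7, and the value is (-6)·(3/7) = -18/7.
For Player 2: with q = P(E), equating T's and B's payoffs gives −8q + 2 = 6q − 6 ⇒ q = 4/7.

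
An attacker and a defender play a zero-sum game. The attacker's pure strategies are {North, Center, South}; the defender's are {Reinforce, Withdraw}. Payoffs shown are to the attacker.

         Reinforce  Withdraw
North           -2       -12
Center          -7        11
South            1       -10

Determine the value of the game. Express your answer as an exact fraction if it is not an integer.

-59/29

Row minima: North → -12, Center → -7, South → -10; maximin = -7.
Column maxima: Reinforce → 1, Withdraw → 11; minimax = 1.
-7 ≠ 1, so there is no saddle point; optimal play is mixed.
North is strictly dominated by South, so the attacker never plays it.
On the remaining 2×2 (Center, South vs Reinforce, Withdraw):
Let the attacker play Center with probability p. Expected payoff against Reinforce: (-7)p + 1(1−p) = −8p + 1; against Withdraw: 11p + (-10)(1−p) = 21p − 10.
Setting these equal: −8p + 1 = 21p − 10 ⇒ −29p = -11 ⇒ p = 11/29, and the value is (-8)·(11/29) + 1 = -59/29.
For the defender: with q = P(Reinforce), equating Center's and South's payoffs gives −18q + 11 = 11q − 10 ⇒ q = 21/29.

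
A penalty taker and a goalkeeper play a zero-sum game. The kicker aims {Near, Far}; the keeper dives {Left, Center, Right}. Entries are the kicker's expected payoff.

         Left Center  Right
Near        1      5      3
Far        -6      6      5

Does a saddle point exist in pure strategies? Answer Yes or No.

Row minima: Near → 1, Far → -6; maximin = 1.
Column maxima: Left → 1, Center → 6, Right → 5; minimax = 1.
maximin = minimax = 1, so a saddle point exists.

Yes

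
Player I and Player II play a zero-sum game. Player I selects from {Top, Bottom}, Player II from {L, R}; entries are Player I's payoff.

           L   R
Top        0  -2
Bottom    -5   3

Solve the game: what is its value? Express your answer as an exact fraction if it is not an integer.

Row minima: Top → -2, Bottom → -5; maximin = -2.
Column maxima: L → 0, R → 3; minimax = 0.
-2 ≠ 0, so there is no saddle point; optimal play is mixed.
Let Player I play Top with probability p. Expected payoff against L: 0p + (-5)(1−p) = 5p − 5; against R: (-2)p + 3(1−p) = −5p + 3.
Setting these equal: 5p − 5 = −5p + 3 ⇒ 10p = 8 ⇒ p = 4/5, and the value is (5)·(4/5) − 5 = -1.
For Player II: with q = P(L), equating Top's and Bottom's payoffs gives 2q − 2 = −8q + 3 ⇒ q = 1/2.

-1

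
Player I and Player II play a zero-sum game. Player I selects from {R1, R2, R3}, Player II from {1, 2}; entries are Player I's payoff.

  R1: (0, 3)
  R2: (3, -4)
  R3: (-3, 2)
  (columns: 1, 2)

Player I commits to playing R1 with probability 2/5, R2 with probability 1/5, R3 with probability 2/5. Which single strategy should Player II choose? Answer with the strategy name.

If Player II plays 1, Player I's expected payoff is (2/5)·0 + (1/5)·3 + (2/5)·(-3) = -3/5.
If Player II plays 2, Player I's expected payoff is (2/5)·3 + (1/5)·(-4) + (2/5)·2 = 6/5.
Player II minimizes Player I's payoff; the smallest is -3/5, so the best response is 1.

1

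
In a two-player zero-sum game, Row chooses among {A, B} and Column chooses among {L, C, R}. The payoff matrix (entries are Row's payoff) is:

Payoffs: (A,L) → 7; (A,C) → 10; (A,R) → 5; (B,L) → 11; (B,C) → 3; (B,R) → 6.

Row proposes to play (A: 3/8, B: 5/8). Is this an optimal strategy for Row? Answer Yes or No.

Yes

Against L this mix gives (3/8)·7 + (5/8)·11 = 19/2.
Against C this mix gives (3/8)·10 + (5/8)·3 = 45/8.
Against R this mix gives (3/8)·5 + (5/8)·6 = 45/8.
All of Column's active replies (C, R) yield 45/8, and no column does worse for Row. The mix makes Column indifferent and guarantees 45/8, so it is optimal.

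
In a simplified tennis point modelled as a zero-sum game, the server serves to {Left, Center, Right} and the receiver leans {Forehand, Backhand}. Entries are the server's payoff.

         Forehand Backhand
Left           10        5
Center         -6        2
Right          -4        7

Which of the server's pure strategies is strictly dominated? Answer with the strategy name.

Left gives a strictly higher payoff than Center against every column: 10 > -6, 5 > 2.
So Center is strictly dominated and the server never plays it.

Center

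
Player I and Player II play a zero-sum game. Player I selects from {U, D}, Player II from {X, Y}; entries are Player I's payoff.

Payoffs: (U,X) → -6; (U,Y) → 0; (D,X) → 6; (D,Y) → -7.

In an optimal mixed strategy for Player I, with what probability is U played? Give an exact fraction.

Row minima: U → -6, D → -7; maximin = -6.
Column maxima: X → 6, Y → 0; minimax = 0.
-6 ≠ 0, so there is no saddle point; optimal play is mixed.
Let Player I play U with probability p. Expected payoff against X: (-6)p + 6(1−p) = −12p + 6; against Y: 0p + (-7)(1−p) = 7p − 7.
Setting these equal: −12p + 6 = 7p − 7 ⇒ −19p = -13 ⇒ p = 13/19, and the value is (-12)·(13/19) + 6 = -42/19.
For Player II: with q = P(X), equating U's and D's payoffs gives −6q = 13q − 7 ⇒ q = 7/19.

13/19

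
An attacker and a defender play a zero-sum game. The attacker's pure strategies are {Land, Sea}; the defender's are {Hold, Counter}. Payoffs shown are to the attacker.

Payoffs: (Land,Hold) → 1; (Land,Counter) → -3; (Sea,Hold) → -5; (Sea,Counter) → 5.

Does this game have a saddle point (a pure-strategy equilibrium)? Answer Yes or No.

Row minima: Land → -3, Sea → -5; maximin = -3.
Column maxima: Hold → 1, Counter → 5; minimax = 1.
-3 ≠ 1, so no pure-strategy equilibrium exists.

No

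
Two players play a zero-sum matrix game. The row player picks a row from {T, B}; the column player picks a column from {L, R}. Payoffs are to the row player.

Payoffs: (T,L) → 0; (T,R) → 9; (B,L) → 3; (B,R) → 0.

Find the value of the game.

Row minima: T → 0, B → 0; maximin = 0.
Column maxima: L → 3, R → 9; minimax = 3.
0 ≠ 3, so there is no saddle point; optimal play is mixed.
Let the row player play T with probability p. Expected payoff against L: 0p + 3(1−p) = −3p + 3; against R: 9p + 0(1−p) = 9p.
Setting these equal: −3p + 3 = 9p ⇒ −12p = -3 ⇒ p = 1/4, and the value is (-3)·(1/4) + 3 = 9/4.
For the column player: with q = P(L), equating T's and B's payoffs gives −9q + 9 = 3q ⇒ q = 3/4.

9/4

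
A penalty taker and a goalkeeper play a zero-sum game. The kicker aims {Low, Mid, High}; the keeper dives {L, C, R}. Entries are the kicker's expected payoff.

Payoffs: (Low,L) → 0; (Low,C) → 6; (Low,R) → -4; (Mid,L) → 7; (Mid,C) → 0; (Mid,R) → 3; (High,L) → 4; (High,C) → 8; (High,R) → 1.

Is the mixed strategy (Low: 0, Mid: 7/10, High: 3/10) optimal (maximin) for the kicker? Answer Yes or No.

Yes

Against L this mix gives (7/10)·7 + (3/10)·4 = 61/10.
Against C this mix gives (7/10)·0 + (3/10)·8 = 12/5.
Against R this mix gives (7/10)·3 + (3/10)·1 = 12/5.
All of the keeper's active replies (C, R) yield 12/5, and no column does worse for the kicker. The mix makes the keeper indifferent and guarantees 12/5, so it is optimal.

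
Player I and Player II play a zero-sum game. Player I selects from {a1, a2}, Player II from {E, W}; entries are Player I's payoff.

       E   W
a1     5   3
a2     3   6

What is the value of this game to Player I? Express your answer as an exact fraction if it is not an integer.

21/5

Row minima: a1 → 3, a2 → 3; maximin = 3.
Column maxima: E → 5, W → 6; minimax = 5.
3 ≠ 5, so there is no saddle point; optimal play is mixed.
Let Player I play a1 with probability p. Expected payoff against E: 5p + 3(1−p) = 2p + 3; against W: 3p + 6(1−p) = −3p + 6.
Setting these equal: 2p + 3 = −3p + 6 ⇒ 5p = 3 ⇒ p = 3/5, and the value is (2)·(3/5) + 3 = 21/5.
For Player II: with q = P(E), equating a1's and a2's payoffs gives 2q + 3 = −3q + 6 ⇒ q = 3/5.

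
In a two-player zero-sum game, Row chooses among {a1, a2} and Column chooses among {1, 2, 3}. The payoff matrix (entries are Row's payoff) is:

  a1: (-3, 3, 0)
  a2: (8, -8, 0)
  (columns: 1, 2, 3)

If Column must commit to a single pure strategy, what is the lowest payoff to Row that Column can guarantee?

Column maxima: 1 → 8, 2 → 3, 3 → 0.
The smallest of these is 0.

0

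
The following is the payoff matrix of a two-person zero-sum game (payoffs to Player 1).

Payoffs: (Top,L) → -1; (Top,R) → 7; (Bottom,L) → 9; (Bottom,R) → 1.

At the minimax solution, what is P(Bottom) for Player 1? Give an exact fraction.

Row minima: Top → -1, Bottom → 1; maximin = 1.
Column maxima: L → 9, R → 7; minimax = 7.
1 ≠ 7, so there is no saddle point; optimal play is mixed.
Let Player 1 play Top with probability p. Expected payoff against L: (-1)p + 9(1−p) = −10p + 9; against R: 7p + 1(1−p) = 6p + 1.
Setting these equal: −10p + 9 = 6p + 1 ⇒ −16p = -8 ⇒ p = 1/2, and the value is (-10)·(1/2) + 9 = 4.
For Player 2: with q = P(L), equating Top's and Bottom's payoffs gives −8q + 7 = 8q + 1 ⇒ q = 3/8.

1/2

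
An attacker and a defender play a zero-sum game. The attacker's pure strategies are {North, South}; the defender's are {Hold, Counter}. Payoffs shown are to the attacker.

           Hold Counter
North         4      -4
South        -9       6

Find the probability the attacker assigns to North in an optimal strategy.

15/23

Row minima: North → -4, South → -9; maximin = -4.
Column maxima: Hold → 4, Counter → 6; minimax = 4.
-4 ≠ 4, so there is no saddle point; optimal play is mixed.
Let the attacker play North with probability p. Expected payoff against Hold: 4p + (-9)(1−p) = 13p − 9; against Counter: (-4)p + 6(1−p) = −10p + 6.
Setting these equal: 13p − 9 = −10p + 6 ⇒ 23p = 15 ⇒ p = 15/23, and the value is (13)·(15/23) − 9 = -12/23.
For the defender: with q = P(Hold), equating North's and South's payoffs gives 8q − 4 = −15q + 6 ⇒ q = 10/23.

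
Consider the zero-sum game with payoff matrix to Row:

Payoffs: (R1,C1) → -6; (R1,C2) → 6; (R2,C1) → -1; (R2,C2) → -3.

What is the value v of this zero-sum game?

-12/7

Row minima: R1 → -6, R2 → -3; maximin = -3.
Column maxima: C1 → -1, C2 → 6; minimax = -1.
-3 ≠ -1, so there is no saddle point; optimal play is mixed.
Let Row play R1 with probability p. Expected payoff against C1: (-6)p + (-1)(1−p) = −5p − 1; against C2: 6p + (-3)(1−p) = 9p − 3.
Setting these equal: −5p − 1 = 9p − 3 ⇒ −14p = -2 ⇒ p = 1/7, and the value is (-5)·(1/7) − 1 = -12/7.
For Column: with q = P(C1), equating R1's and R2's payoffs gives −12q + 6 = 2q − 3 ⇒ q = 9/14.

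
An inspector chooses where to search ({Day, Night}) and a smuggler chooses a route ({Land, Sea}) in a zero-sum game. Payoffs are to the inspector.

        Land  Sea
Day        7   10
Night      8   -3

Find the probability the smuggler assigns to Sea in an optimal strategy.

Row minima: Day → 7, Night → -3; maximin = 7.
Column maxima: Land → 8, Sea → 10; minimax = 8.
7 ≠ 8, so there is no saddle point; optimal play is mixed.
Let the inspector play Day with probability p. Expected payoff against Land: 7p + 8(1−p) = −p + 8; against Sea: 10p + (-3)(1−p) = 13p − 3.
Setting these equal: −p + 8 = 13p − 3 ⇒ −14p = -11 ⇒ p = 11/14, and the value is (-1)·(11/14) + 8 = 101/14.
For the smuggler: with q = P(Land), equating Day's and Night's payoffs gives −3q + 10 = 11q − 3 ⇒ q = 13/14.

1/14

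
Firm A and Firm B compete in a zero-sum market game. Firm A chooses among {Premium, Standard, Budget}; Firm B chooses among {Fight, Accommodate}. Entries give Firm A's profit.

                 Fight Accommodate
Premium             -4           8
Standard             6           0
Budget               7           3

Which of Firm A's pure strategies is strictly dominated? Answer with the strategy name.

Standard

Budget gives a strictly higher payoff than Standard against every column: 7 > 6, 3 > 0.
So Standard is strictly dominated and Firm A never plays it.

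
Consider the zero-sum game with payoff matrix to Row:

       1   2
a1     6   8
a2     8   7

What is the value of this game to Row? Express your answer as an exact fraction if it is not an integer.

Row minima: a1 → 6, a2 → 7; maximin = 7.
Column maxima: 1 → 8, 2 → 8; minimax = 8.
7 ≠ 8, so there is no saddle point; optimal play is mixed.
Let Row play a1 with probability p. Expected payoff against 1: 6p + 8(1−p) = −2p + 8; against 2: 8p + 7(1−p) = p + 7.
Setting these equal: −2p + 8 = p + 7 ⇒ −3p = -1 ⇒ p = 1/3, and the value is (-2)·(1/3) + 8 = 22/3.
For Column: with q = P(1), equating a1's and a2's payoffs gives −2q + 8 = q + 7 ⇒ q = 1/3.

22/3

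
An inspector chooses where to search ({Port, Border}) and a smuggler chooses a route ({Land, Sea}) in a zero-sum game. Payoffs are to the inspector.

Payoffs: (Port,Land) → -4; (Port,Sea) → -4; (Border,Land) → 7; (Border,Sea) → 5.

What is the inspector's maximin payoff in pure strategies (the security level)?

Row minima: Port → -4, Border → 5.
The best of these is 5.

5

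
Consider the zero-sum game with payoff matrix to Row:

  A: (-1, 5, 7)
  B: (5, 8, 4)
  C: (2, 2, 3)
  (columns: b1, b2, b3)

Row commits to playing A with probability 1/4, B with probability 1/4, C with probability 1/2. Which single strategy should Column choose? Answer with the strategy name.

If Column plays b1, Row's expected payoff is (1/4)·(-1) + (1/4)·5 + (1/2)·2 = 2.
If Column plays b2, Row's expected payoff is (1/4)·5 + (1/4)·8 + (1/2)·2 = 17/4.
If Column plays b3, Row's expected payoff is (1/4)·7 + (1/4)·4 + (1/2)·3 = 17/4.
Column minimizes Row's payoff; the smallest is 2, so the best response is b1.

b1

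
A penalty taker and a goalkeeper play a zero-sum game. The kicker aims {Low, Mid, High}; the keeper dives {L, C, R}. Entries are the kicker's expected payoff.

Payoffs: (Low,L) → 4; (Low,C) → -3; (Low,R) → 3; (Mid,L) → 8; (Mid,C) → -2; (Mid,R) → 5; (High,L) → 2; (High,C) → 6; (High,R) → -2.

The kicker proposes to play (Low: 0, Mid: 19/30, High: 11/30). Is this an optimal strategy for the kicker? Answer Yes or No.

Against L this mix gives (19/30)·8 + (11/30)·2 = 29/5.
Against C this mix gives (19/30)·(-2) + (11/30)·6 = 14/15.
Against R this mix gives (19/30)·5 + (11/30)·(-2) = 73/30.
The keeper will play C, holding the kicker to 14/15. Shifting weight toward the row that does better against C would raise this floor (the equalizing mix achieves 26/15 against both C and R), so the proposed strategy is not optimal.

No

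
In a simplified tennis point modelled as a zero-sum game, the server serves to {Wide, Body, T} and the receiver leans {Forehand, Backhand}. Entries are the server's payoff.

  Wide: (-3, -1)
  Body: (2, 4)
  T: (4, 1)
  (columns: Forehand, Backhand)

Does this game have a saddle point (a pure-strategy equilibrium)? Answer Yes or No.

No

Row minima: Wide → -3, Body → 2, T → 1; maximin = 2.
Column maxima: Forehand → 4, Backhand → 4; minimax = 4.
2 ≠ 4, so no pure-strategy equilibrium exists.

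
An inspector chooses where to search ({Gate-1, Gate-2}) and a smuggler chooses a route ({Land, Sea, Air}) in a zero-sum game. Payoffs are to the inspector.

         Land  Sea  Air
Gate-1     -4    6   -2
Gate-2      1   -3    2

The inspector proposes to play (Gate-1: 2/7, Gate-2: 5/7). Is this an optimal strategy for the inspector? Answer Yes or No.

Yes

Against Land this mix gives (2/7)·(-4) + (5/7)·1 = -3/7.
Against Sea this mix gives (2/7)·6 + (5/7)·(-3) = -3/7.
Against Air this mix gives (2/7)·(-2) + (5/7)·2 = 6/7.
All of the smuggler's active replies (Land, Sea) yield -3/7, and no column does worse for the inspector. The mix makes the smuggler indifferent and guarantees -3/7, so it is optimal.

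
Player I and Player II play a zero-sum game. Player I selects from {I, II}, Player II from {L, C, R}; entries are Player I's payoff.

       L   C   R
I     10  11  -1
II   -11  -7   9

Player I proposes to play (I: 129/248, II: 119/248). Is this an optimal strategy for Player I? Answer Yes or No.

Against L this mix gives (129/248)·10 + (119/248)·(-11) = -19/248.
Against C this mix gives (129/248)·11 + (119/248)·(-7) = 293/124.
Against R this mix gives (129/248)·(-1) + (119/248)·9 = 471/124.
Player II will play L, holding Player I to -19/248. Shifting weight toward the row that does better against L would raise this floor (the equalizing mix achieves 79/31 against both L and R), so the proposed strategy is not optimal.

No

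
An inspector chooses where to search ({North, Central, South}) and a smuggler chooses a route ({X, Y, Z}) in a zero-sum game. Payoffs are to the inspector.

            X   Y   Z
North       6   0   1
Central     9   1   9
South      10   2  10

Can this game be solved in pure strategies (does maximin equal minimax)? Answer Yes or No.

Row minima: North → 0, Central → 1, South → 2; maximin = 2.
Column maxima: X → 10, Y → 2, Z → 10; minimax = 2.
maximin = minimax = 2, so a saddle point exists.

Yes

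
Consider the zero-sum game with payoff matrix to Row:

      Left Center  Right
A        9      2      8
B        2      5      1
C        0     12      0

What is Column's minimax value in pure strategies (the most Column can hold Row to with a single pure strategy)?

8

Column maxima: Left → 9, Center → 12, Right → 8.
The smallest of these is 8.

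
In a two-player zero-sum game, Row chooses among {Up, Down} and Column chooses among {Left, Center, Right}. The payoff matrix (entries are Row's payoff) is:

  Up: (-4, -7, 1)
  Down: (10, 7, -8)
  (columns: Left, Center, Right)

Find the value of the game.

-49/23

Row minima: Up → -7, Down → -8; maximin = -7.
Column maxima: Left → 10, Center → 7, Right → 1; minimax = 1.
-7 ≠ 1, so there is no saddle point; optimal play is mixed.
Left is strictly dominated by Center (it gives Row strictly more in every row), so Column never plays it.
On the remaining 2×2 (Up, Down vs Center, Right):
Let Row play Up with probability p. Expected payoff against Center: (-7)p + 7(1−p) = −14p + 7; against Right: 1p + (-8)(1−p) = 9p − 8.
Setting these equal: −14p + 7 = 9p − 8 ⇒ −23p = -15 ⇒ p = 15/23, and the value is (-14)·(15/23) + 7 = -49/23.
For Column: with q = P(Center), equating Up's and Down's payoffs gives −8q + 1 = 15q − 8 ⇒ q = 9/23.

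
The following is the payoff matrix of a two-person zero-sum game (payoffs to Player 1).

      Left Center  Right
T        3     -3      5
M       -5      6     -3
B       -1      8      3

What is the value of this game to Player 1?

Row minima: T → -3, M → -5, B → -1; maximin = -1.
Column maxima: Left → 3, Center → 8, Right → 5; minimax = 3.
-1 ≠ 3, so there is no saddle point; optimal play is mixed.
M is strictly dominated by B, so Player 1 never plays it.
Right is strictly dominated by Left (it gives Player 1 strictly more in every row), so Player 2 never plays it.
On the remaining 2×2 (T, B vs Left, Center):
Let Player 1 play T with probability p. Expected payoff against Left: 3p + (-1)(1−p) = 4p − 1; against Center: (-3)p + 8(1−p) = −11p + 8.
Setting these equal: 4p − 1 = −11p + 8 ⇒ 15p = 9 ⇒ p = 3/5, and the value is (4)·(3/5) − 1 = 7/5.
For Player 2: with q = P(Left), equating T's and B's payoffs gives 6q − 3 = −9q + 8 ⇒ q = 11/15.

7/5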